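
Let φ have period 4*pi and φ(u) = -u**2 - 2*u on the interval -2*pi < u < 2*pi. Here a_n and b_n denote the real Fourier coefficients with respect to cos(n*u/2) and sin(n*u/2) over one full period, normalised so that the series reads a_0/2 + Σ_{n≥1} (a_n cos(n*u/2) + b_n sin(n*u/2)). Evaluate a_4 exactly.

a_4 = (1/(2*pi)) ∫_{-2*pi}^{2*pi} φ(u) cos(2*u) du.
Integrating by parts twice (tabular method), an antiderivative of (-u**2 - 2*u) cos(2*u) is -u**2*sin(2*u)/2 - u*sin(2*u) - u*cos(2*u)/2 + sin(2*u)/4 - cos(2*u)/2; evaluating from -2*pi to 2*pi: ∫_{-2*pi}^{2*pi} (-u**2 - 2*u) cos(2*u) du = (-pi - 1/2) - (-1/2 + pi) = -2*pi.
Hence a_4 = (1/(2*pi))·(-2*pi) = -1.

-1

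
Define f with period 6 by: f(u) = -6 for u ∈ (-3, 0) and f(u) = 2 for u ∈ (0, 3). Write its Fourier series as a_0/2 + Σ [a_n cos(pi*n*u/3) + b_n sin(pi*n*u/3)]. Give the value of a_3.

0

a_3 = 1/3 ∫_{-3}^{3} f(u) cos(pi*u) du.
Split the integral at the breakpoints.
Directly, an antiderivative of (-6) cos(pi*u) is -6*sin(pi*u)/pi; evaluating from -3 to 0: ∫_{-3}^{0} (-6) cos(pi*u) du = (0) - (0) = 0.
Directly, an antiderivative of (2) cos(pi*u) is 2*sin(pi*u)/pi; evaluating from 0 to 3: ∫_{0}^{3} (2) cos(pi*u) du = (0) - (0) = 0.
Summing the pieces and multiplying by (1/3) gives a_3 = 0.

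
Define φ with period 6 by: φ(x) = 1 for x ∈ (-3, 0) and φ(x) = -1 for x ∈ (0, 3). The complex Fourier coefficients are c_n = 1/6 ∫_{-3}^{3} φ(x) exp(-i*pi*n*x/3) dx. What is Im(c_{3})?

2/(3*pi)

Since φ is real-valued, Im(c_{3}) = -1/6 ∫_{-3}^{3} φ(x) sin(pi*x) dx = -b_{3}/2.
φ is odd and sin(pi*x) is odd, so the integrand is even: ∫_{-3}^{3} φ(x) sin(pi*x) dx = 2∫_0^{3} φ(x) sin(pi*x) dx.
Directly, an antiderivative of (-1) sin(pi*x) is cos(pi*x)/pi; evaluating from 0 to 3: ∫_{0}^{3} (-1) sin(pi*x) dx = (-1/pi) - (1/pi) = -2/pi.
So ∫_{-3}^{3} φ(x) sin(pi*x) dx = -4/pi.
Hence Im(c_{3}) = (-1/6)·(-4/pi) = 2/(3*pi).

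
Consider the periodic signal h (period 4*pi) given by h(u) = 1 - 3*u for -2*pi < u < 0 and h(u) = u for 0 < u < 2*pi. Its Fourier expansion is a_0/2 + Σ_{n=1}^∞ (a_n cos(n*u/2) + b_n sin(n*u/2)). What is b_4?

1

b_4 = (1/(2*pi)) ∫_{-2*pi}^{2*pi} h(u) sin(2*u) du.
Split the integral at the breakpoints.
Integrating by parts (boundary term plus one more integral), an antiderivative of (1 - 3*u) sin(2*u) is 3*u*cos(2*u)/2 - 3*sin(2*u)/4 - cos(2*u)/2; evaluating from -2*pi to 0: ∫_{-2*pi}^{0} (1 - 3*u) sin(2*u) du = (-1/2) - (-3*pi - 1/2) = 3*pi.
Integrating by parts (boundary term plus one more integral), an antiderivative of (u) sin(2*u) is -u*cos(2*u)/2 + sin(2*u)/4; evaluating from 0 to 2*pi: ∫_{0}^{2*pi} (u) sin(2*u) du = (-pi) - (0) = -pi.
Summing the pieces and multiplying by (1/(2*pi)) gives b_4 = 1.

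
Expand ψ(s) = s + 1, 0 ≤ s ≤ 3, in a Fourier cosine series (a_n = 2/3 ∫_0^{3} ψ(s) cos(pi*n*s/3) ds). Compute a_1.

-12/pi**2

a_1 = 2/3 ∫_0^{3} (s + 1) cos(pi*s/3) ds.
Integrating by parts (boundary term plus one more integral), an antiderivative of (s + 1) cos(pi*s/3) is 3*s*sin(pi*s/3)/pi + 3*sin(pi*s/3)/pi + 9*cos(pi*s/3)/pi**2; evaluating from 0 to 3: ∫_{0}^{3} (s + 1) cos(pi*s/3) ds = (-9/pi**2) - (9/pi**2) = -18/pi**2.
Hence a_1 = (2/3)·(-18/pi**2) = -12/pi**2.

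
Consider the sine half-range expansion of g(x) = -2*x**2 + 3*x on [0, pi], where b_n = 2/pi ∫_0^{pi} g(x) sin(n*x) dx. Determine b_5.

b_5 = 2/pi ∫_0^{pi} (-2*x**2 + 3*x) sin(5*x) dx.
Integrating by parts twice (tabular method), an antiderivative of (-2*x**2 + 3*x) sin(5*x) is 2*x**2*cos(5*x)/5 - 4*x*sin(5*x)/25 - 3*x*cos(5*x)/5 + 3*sin(5*x)/25 - 4*cos(5*x)/125; evaluating from 0 to pi: ∫_{0}^{pi} (-2*x**2 + 3*x) sin(5*x) dx = (-2*pi**2/5 + 4/125 + 3*pi/5) - (-4/125) = -2*pi**2/5 + 8/125 + 3*pi/5.
Hence b_5 = (2/pi)·(-2*pi**2/5 + 8/125 + 3*pi/5) = 2*(-50*pi**2 + 8 + 75*pi)/(125*pi).

2*(-50*pi**2 + 8 + 75*pi)/(125*pi)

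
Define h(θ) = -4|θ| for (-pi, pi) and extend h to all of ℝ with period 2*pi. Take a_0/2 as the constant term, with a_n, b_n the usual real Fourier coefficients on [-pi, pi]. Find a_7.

a_7 = 1/pi ∫_{-pi}^{pi} h(θ) cos(7*θ) dθ.
h is even and cos(7*θ) is even, so the integrand is even and a_7 = 2/pi ∫_0^{pi} h(θ) cos(7*θ) dθ.
Integrating by parts (boundary term plus one more integral), an antiderivative of (-4*θ) cos(7*θ) is -4*θ*sin(7*θ)/7 - 4*cos(7*θ)/49; evaluating from 0 to pi: ∫_{0}^{pi} (-4*θ) cos(7*θ) dθ = (4/49) - (-4/49) = 8/49.
Hence a_7 = (2/pi)·(8/49) = 16/(49*pi).

16/(49*pi)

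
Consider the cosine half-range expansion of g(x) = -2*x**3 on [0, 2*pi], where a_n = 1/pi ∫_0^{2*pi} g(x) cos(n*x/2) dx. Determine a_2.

-24*pi

a_2 = 1/pi ∫_0^{2*pi} (-2*x**3) cos(x) dx.
Integrating by parts three times (tabular method), an antiderivative of (-2*x**3) cos(x) is -2*x**3*sin(x) - 6*x**2*cos(x) + 12*x*sin(x) + 12*cos(x); evaluating from 0 to 2*pi: ∫_{0}^{2*pi} (-2*x**3) cos(x) dx = (12 - 24*pi**2) - (12) = -24*pi**2.
Hence a_2 = (1/pi)·(-24*pi**2) = -24*pi.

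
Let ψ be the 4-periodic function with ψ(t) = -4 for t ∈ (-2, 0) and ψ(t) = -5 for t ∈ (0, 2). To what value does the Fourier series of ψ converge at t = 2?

t = 2 differs from t = -2 by 1 full period(s), and the series is 4-periodic.
At t = -2 the one-sided limits are ψ(-2^-) = -5 and ψ(-2^+) = -4.
By Dirichlet's theorem the series converges to their average, [(-5) + (-4)]/2 = -9/2.

-9/2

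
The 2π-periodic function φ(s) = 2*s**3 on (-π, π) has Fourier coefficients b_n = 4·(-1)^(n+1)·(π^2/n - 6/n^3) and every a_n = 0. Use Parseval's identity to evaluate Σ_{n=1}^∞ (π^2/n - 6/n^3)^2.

Parseval: Σ b_n^2 = (1/π) ∫_{-π}^{π} φ(s)^2 ds = 8*pi**6/7.
b_n^2 = 16·(π^2/n - 6/n^3)^2, so the sum equals (8*pi**6/7)/16 = pi**6/14.

pi**6/14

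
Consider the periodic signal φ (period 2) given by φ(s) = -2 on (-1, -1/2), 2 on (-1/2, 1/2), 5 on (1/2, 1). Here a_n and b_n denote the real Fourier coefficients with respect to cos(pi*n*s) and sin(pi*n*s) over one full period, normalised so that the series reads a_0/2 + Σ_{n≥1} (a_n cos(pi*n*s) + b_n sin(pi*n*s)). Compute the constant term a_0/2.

7/4

a_0 = ∫_{-1}^{1} φ(s) ds = 7/2.
So the constant term a_0/2 = 7/4.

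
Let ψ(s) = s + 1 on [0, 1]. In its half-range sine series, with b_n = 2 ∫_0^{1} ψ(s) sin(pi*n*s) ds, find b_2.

-1/pi

b_2 = 2 ∫_0^{1} (s + 1) sin(2*pi*s) ds.
Integrating by parts (boundary term plus one more integral), an antiderivative of (s + 1) sin(2*pi*s) is -s*cos(2*pi*s)/(2*pi) + sin(2*pi*s)/(4*pi**2) - cos(2*pi*s)/(2*pi); evaluating from 0 to 1: ∫_{0}^{1} (s + 1) sin(2*pi*s) ds = (-1/pi) - (-1/(2*pi)) = -1/(2*pi).
Hence b_2 = 2·(-1/(2*pi)) = -1/pi.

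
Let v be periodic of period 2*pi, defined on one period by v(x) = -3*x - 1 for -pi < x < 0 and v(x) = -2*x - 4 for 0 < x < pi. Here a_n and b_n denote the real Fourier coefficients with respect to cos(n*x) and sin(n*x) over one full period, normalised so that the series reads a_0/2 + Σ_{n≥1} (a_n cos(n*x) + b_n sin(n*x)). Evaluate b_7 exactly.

(-5*pi - 6)/(7*pi)

b_7 = 1/pi ∫_{-pi}^{pi} v(x) sin(7*x) dx.
Split the integral at the breakpoints.
Integrating by parts (boundary term plus one more integral), an antiderivative of (-3*x - 1) sin(7*x) is 3*x*cos(7*x)/7 - 3*sin(7*x)/49 + cos(7*x)/7; evaluating from -pi to 0: ∫_{-pi}^{0} (-3*x - 1) sin(7*x) dx = (1/7) - (-1/7 + 3*pi/7) = 2/7 - 3*pi/7.
Integrating by parts (boundary term plus one more integral), an antiderivative of (-2*x - 4) sin(7*x) is 2*x*cos(7*x)/7 - 2*sin(7*x)/49 + 4*cos(7*x)/7; evaluating from 0 to pi: ∫_{0}^{pi} (-2*x - 4) sin(7*x) dx = (-2*pi/7 - 4/7) - (4/7) = -8/7 - 2*pi/7.
Summing the pieces and multiplying by (1/pi) gives b_7 = (-5*pi - 6)/(7*pi).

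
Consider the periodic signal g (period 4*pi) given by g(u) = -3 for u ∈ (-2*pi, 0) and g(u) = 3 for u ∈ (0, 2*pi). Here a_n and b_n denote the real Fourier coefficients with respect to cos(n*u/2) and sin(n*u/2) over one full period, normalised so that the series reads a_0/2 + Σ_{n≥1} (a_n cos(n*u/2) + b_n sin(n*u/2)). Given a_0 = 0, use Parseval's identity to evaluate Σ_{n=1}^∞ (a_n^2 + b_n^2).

18

Parseval: a_0^2/2 + Σ_{n≥1} (a_n^2+b_n^2) = (1/(2*pi)) ∫_{-2*pi}^{2*pi} g(u)^2 du = 18.
Subtract a_0^2/2 = 0: Σ (a_n^2+b_n^2) = 18.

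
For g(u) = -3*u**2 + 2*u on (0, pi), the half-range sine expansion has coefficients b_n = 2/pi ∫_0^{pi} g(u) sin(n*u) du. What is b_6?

-2/3 + pi

b_6 = 2/pi ∫_0^{pi} (-3*u**2 + 2*u) sin(6*u) du.
Integrating by parts twice (tabular method), an antiderivative of (-3*u**2 + 2*u) sin(6*u) is u**2*cos(6*u)/2 - u*sin(6*u)/6 - u*cos(6*u)/3 + sin(6*u)/18 - cos(6*u)/36; evaluating from 0 to pi: ∫_{0}^{pi} (-3*u**2 + 2*u) sin(6*u) du = (-pi/3 - 1/36 + pi**2/2) - (-1/36) = pi*(-2 + 3*pi)/6.
Hence b_6 = (2/pi)·(pi*(-2 + 3*pi)/6) = -2/3 + pi.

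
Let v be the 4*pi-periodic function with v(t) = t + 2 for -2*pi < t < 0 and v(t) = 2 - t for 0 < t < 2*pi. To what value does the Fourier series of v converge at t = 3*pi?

t = 3*pi differs from t = -pi by 1 full period(s), and the series is 4*pi-periodic.
v is continuous at t = -pi with value 2 - pi, so the series converges to 2 - pi there.

2 - pi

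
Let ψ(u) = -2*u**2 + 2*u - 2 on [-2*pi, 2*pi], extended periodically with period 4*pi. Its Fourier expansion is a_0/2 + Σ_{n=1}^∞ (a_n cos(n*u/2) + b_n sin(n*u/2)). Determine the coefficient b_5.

8/5

b_5 = (1/(2*pi)) ∫_{-2*pi}^{2*pi} ψ(u) sin(5*u/2) du.
Integrating by parts twice (tabular method), an antiderivative of (-2*u**2 + 2*u - 2) sin(5*u/2) is 4*u**2*cos(5*u/2)/5 - 16*u*sin(5*u/2)/25 - 4*u*cos(5*u/2)/5 + 8*sin(5*u/2)/25 + 68*cos(5*u/2)/125; evaluating from -2*pi to 2*pi: ∫_{-2*pi}^{2*pi} (-2*u**2 + 2*u - 2) sin(5*u/2) du = (-16*pi**2/5 - 68/125 + 8*pi/5) - (-16*pi**2/5 - 8*pi/5 - 68/125) = 16*pi/5.
Hence b_5 = (1/(2*pi))·(16*pi/5) = 8/5.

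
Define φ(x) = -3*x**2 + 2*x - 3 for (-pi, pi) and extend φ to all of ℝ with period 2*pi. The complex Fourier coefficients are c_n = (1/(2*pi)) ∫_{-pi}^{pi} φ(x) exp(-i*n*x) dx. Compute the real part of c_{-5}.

Since φ is real-valued, Re(c_{-5}) = (1/(2*pi)) ∫_{-pi}^{pi} φ(x) cos(-5*x) dx = a_{5}/2.
Integrating by parts twice (tabular method), an antiderivative of (-3*x**2 + 2*x - 3) cos(-5*x) is -3*x**2*sin(5*x)/5 + 2*x*sin(5*x)/5 - 6*x*cos(5*x)/25 - 69*sin(5*x)/125 + 2*cos(5*x)/25; evaluating from -pi to pi: ∫_{-pi}^{pi} (-3*x**2 + 2*x - 3) cos(-5*x) dx = (-2/25 + 6*pi/25) - (-6*pi/25 - 2/25) = 12*pi/25.
Hence Re(c_{-5}) = (1/(2*pi))·(12*pi/25) = 6/25.

6/25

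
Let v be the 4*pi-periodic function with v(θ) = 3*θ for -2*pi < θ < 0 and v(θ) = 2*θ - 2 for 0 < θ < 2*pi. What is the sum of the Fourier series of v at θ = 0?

-1

At θ = 0 the one-sided limits are v(0^-) = 0 and v(0^+) = -2.
By Dirichlet's theorem the series converges to their average, [(0) + (-2)]/2 = -1.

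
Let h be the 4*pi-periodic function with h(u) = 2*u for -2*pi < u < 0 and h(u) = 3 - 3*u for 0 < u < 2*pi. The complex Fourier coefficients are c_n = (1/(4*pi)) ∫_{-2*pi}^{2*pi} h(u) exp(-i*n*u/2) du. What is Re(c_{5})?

Since h is real-valued, Re(c_{5}) = (1/(4*pi)) ∫_{-2*pi}^{2*pi} h(u) cos(5*u/2) du = a_{5}/2.
Split the integral at the breakpoints.
Integrating by parts (boundary term plus one more integral), an antiderivative of (2*u) cos(5*u/2) is 4*u*sin(5*u/2)/5 + 8*cos(5*u/2)/25; evaluating from -2*pi to 0: ∫_{-2*pi}^{0} (2*u) cos(5*u/2) du = (8/25) - (-8/25) = 16/25.
Integrating by parts (boundary term plus one more integral), an antiderivative of (3 - 3*u) cos(5*u/2) is -6*u*sin(5*u/2)/5 + 6*sin(5*u/2)/5 - 12*cos(5*u/2)/25; evaluating from 0 to 2*pi: ∫_{0}^{2*pi} (3 - 3*u) cos(5*u/2) du = (12/25) - (-12/25) = 24/25.
So ∫_{-2*pi}^{2*pi} h(u) cos(5*u/2) du = 8/5.
Hence Re(c_{5}) = (1/(4*pi))·(8/5) = 2/(5*pi).

2/(5*pi)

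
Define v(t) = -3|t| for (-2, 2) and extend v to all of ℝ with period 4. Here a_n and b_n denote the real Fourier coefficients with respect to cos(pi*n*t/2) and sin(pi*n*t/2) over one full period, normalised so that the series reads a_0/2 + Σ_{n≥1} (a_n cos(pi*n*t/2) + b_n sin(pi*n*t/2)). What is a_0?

-6

a_0 = 1/2 ∫_{-2}^{2} v(t) dt = 1/2 · (-12) = -6.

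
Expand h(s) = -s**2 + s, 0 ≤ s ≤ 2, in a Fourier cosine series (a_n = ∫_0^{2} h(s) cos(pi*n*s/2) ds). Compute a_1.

8/pi**2

a_1 = ∫_0^{2} (-s**2 + s) cos(pi*s/2) ds.
Integrating by parts twice (tabular method), an antiderivative of (-s**2 + s) cos(pi*s/2) is -2*s**2*sin(pi*s/2)/pi + 2*s*sin(pi*s/2)/pi - 8*s*cos(pi*s/2)/pi**2 + 16*sin(pi*s/2)/pi**3 + 4*cos(pi*s/2)/pi**2; evaluating from 0 to 2: ∫_{0}^{2} (-s**2 + s) cos(pi*s/2) ds = (12/pi**2) - (4/pi**2) = 8/pi**2.
Hence a_1 = 8/pi**2.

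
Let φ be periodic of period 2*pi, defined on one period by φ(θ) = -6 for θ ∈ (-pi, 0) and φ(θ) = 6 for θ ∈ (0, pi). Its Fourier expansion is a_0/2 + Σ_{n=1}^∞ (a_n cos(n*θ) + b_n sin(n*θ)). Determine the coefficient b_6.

b_6 = 1/pi ∫_{-pi}^{pi} φ(θ) sin(6*θ) dθ.
φ is odd and sin(6*θ) is odd, so the integrand is even and b_6 = 2/pi ∫_0^{pi} φ(θ) sin(6*θ) dθ.
Directly, an antiderivative of (6) sin(6*θ) is -cos(6*θ); evaluating from 0 to pi: ∫_{0}^{pi} (6) sin(6*θ) dθ = (-1) - (-1) = 0.
Hence b_6 = (2/pi)·(0) = 0.

0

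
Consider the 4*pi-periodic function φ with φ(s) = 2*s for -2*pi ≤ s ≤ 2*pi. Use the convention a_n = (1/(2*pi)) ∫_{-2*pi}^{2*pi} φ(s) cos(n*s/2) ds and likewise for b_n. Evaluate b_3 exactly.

b_3 = (1/(2*pi)) ∫_{-2*pi}^{2*pi} φ(s) sin(3*s/2) ds.
φ is odd and sin(3*s/2) is odd, so the integrand is even and b_3 = 1/pi ∫_0^{2*pi} φ(s) sin(3*s/2) ds.
Integrating by parts (boundary term plus one more integral), an antiderivative of (2*s) sin(3*s/2) is -4*s*cos(3*s/2)/3 + 8*sin(3*s/2)/9; evaluating from 0 to 2*pi: ∫_{0}^{2*pi} (2*s) sin(3*s/2) ds = (8*pi/3) - (0) = 8*pi/3.
Hence b_3 = (1/pi)·(8*pi/3) = 8/3.

8/3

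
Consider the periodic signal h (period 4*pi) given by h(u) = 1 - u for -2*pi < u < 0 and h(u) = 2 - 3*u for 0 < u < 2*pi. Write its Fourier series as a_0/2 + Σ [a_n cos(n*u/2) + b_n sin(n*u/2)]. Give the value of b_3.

b_3 = (1/(2*pi)) ∫_{-2*pi}^{2*pi} h(u) sin(3*u/2) du.
Split the integral at the breakpoints.
Integrating by parts (boundary term plus one more integral), an antiderivative of (1 - u) sin(3*u/2) is 2*u*cos(3*u/2)/3 - 4*sin(3*u/2)/9 - 2*cos(3*u/2)/3; evaluating from -2*pi to 0: ∫_{-2*pi}^{0} (1 - u) sin(3*u/2) du = (-2/3) - (2/3 + 4*pi/3) = -4*pi/3 - 4/3.
Integrating by parts (boundary term plus one more integral), an antiderivative of (2 - 3*u) sin(3*u/2) is 2*u*cos(3*u/2) - 4*sin(3*u/2)/3 - 4*cos(3*u/2)/3; evaluating from 0 to 2*pi: ∫_{0}^{2*pi} (2 - 3*u) sin(3*u/2) du = (4/3 - 4*pi) - (-4/3) = 8/3 - 4*pi.
Summing the pieces and multiplying by (1/(2*pi)) gives b_3 = 2*(1 - 4*pi)/(3*pi).

2*(1 - 4*pi)/(3*pi)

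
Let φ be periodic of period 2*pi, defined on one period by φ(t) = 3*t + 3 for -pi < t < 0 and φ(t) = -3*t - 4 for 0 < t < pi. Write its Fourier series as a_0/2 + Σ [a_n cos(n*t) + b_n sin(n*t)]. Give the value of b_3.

-14/(3*pi)

b_3 = 1/pi ∫_{-pi}^{pi} φ(t) sin(3*t) dt.
Split the integral at the breakpoints.
Integrating by parts (boundary term plus one more integral), an antiderivative of (3*t + 3) sin(3*t) is -t*cos(3*t) + sin(3*t)/3 - cos(3*t); evaluating from -pi to 0: ∫_{-pi}^{0} (3*t + 3) sin(3*t) dt = (-1) - (1 - pi) = -2 + pi.
Integrating by parts (boundary term plus one more integral), an antiderivative of (-3*t - 4) sin(3*t) is t*cos(3*t) - sin(3*t)/3 + 4*cos(3*t)/3; evaluating from 0 to pi: ∫_{0}^{pi} (-3*t - 4) sin(3*t) dt = (-pi - 4/3) - (4/3) = -pi - 8/3.
Summing the pieces and multiplying by (1/pi) gives b_3 = -14/(3*pi).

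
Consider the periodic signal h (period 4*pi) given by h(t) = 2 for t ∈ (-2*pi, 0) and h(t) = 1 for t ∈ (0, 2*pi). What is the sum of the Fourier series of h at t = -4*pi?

3/2

t = -4*pi differs from t = 0 by -1 full period(s), and the series is 4*pi-periodic.
At t = 0 the one-sided limits are h(0^-) = 2 and h(0^+) = 1.
By Dirichlet's theorem the series converges to their average, [(2) + (1)]/2 = 3/2.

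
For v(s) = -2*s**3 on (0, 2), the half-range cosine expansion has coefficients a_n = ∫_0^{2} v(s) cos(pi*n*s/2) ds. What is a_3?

a_3 = ∫_0^{2} (-2*s**3) cos(3*pi*s/2) ds.
Integrating by parts three times (tabular method), an antiderivative of (-2*s**3) cos(3*pi*s/2) is -4*s**3*sin(3*pi*s/2)/(3*pi) - 8*s**2*cos(3*pi*s/2)/(3*pi**2) + 32*s*sin(3*pi*s/2)/(9*pi**3) + 64*cos(3*pi*s/2)/(27*pi**4); evaluating from 0 to 2: ∫_{0}^{2} (-2*s**3) cos(3*pi*s/2) ds = (32*(-2 + 9*pi**2)/(27*pi**4)) - (64/(27*pi**4)) = 32*(-4 + 9*pi**2)/(27*pi**4).
Hence a_3 = 32*(-4 + 9*pi**2)/(27*pi**4).

32*(-4 + 9*pi**2)/(27*pi**4)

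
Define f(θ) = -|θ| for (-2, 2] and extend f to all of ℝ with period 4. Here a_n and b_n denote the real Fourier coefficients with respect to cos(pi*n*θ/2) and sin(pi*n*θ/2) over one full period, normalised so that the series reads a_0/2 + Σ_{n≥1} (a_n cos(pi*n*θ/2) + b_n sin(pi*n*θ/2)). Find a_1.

a_1 = 1/2 ∫_{-2}^{2} f(θ) cos(pi*θ/2) dθ.
f is even and cos(pi*θ/2) is even, so the integrand is even and a_1 = ∫_0^{2} f(θ) cos(pi*θ/2) dθ.
Integrating by parts (boundary term plus one more integral), an antiderivative of (-θ) cos(pi*θ/2) is -2*θ*sin(pi*θ/2)/pi - 4*cos(pi*θ/2)/pi**2; evaluating from 0 to 2: ∫_{0}^{2} (-θ) cos(pi*θ/2) dθ = (4/pi**2) - (-4/pi**2) = 8/pi**2.
Hence a_1 = 8/pi**2.

8/pi**2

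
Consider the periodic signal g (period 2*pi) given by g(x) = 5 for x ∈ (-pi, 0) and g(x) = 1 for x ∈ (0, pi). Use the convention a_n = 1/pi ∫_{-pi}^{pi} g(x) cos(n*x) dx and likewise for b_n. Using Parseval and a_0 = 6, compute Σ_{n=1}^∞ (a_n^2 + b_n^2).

8

Parseval: a_0^2/2 + Σ_{n≥1} (a_n^2+b_n^2) = 1/pi ∫_{-pi}^{pi} g(x)^2 dx = 26.
Subtract a_0^2/2 = 18: Σ (a_n^2+b_n^2) = 8.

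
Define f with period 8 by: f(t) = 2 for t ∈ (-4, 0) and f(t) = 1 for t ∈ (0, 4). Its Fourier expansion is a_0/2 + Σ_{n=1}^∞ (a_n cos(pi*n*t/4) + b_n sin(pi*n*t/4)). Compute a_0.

a_0 = 1/4 ∫_{-4}^{4} f(t) dt = 1/4 · (12) = 3.

3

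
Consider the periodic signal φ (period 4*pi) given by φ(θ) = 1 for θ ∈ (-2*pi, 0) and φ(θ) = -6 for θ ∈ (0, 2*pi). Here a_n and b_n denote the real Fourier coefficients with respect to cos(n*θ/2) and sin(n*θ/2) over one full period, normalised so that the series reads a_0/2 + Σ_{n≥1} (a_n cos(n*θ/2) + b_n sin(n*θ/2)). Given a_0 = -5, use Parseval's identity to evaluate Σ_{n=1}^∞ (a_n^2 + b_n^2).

Parseval: a_0^2/2 + Σ_{n≥1} (a_n^2+b_n^2) = (1/(2*pi)) ∫_{-2*pi}^{2*pi} φ(θ)^2 dθ = 37.
Subtract a_0^2/2 = 25/2: Σ (a_n^2+b_n^2) = 49/2.

49/2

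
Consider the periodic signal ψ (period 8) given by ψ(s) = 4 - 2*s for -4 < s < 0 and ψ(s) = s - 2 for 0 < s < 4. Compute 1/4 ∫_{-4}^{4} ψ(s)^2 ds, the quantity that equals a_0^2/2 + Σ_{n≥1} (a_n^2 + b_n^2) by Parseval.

212/3

1/4 ∫_{-4}^{4} ψ(s)^2 ds = 1/4 · (848/3) = 212/3.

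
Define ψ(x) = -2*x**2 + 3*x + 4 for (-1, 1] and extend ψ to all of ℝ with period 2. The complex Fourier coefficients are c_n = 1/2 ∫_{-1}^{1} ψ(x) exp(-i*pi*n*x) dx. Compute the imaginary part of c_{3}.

-1/pi

Since ψ is real-valued, Im(c_{3}) = -1/2 ∫_{-1}^{1} ψ(x) sin(3*pi*x) dx = -b_{3}/2.
Integrating by parts twice (tabular method), an antiderivative of (-2*x**2 + 3*x + 4) sin(3*pi*x) is 2*x**2*cos(3*pi*x)/(3*pi) - 4*x*sin(3*pi*x)/(9*pi**2) - x*cos(3*pi*x)/pi + sin(3*pi*x)/(3*pi**2) - 4*cos(3*pi*x)/(3*pi) - 4*cos(3*pi*x)/(27*pi**3); evaluating from -1 to 1: ∫_{-1}^{1} (-2*x**2 + 3*x + 4) sin(3*pi*x) dx = ((4 + 45*pi**2)/(27*pi**3)) - ((4 - 9*pi**2)/(27*pi**3)) = 2/pi.
Hence Im(c_{3}) = (-1/2)·(2/pi) = -1/pi.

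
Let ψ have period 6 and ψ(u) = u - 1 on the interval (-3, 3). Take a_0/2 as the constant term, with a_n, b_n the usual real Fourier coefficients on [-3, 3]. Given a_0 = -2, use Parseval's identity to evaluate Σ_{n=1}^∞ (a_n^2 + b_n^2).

Parseval: a_0^2/2 + Σ_{n≥1} (a_n^2+b_n^2) = 1/3 ∫_{-3}^{3} ψ(u)^2 du = 8.
Subtract a_0^2/2 = 2: Σ (a_n^2+b_n^2) = 6.

6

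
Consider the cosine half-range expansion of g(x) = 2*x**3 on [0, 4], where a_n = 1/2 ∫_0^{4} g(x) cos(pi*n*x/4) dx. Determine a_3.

256*(4 - 9*pi**2)/(27*pi**4)

a_3 = 1/2 ∫_0^{4} (2*x**3) cos(3*pi*x/4) dx.
Integrating by parts three times (tabular method), an antiderivative of (2*x**3) cos(3*pi*x/4) is 8*x**3*sin(3*pi*x/4)/(3*pi) + 32*x**2*cos(3*pi*x/4)/(3*pi**2) - 256*x*sin(3*pi*x/4)/(9*pi**3) - 1024*cos(3*pi*x/4)/(27*pi**4); evaluating from 0 to 4: ∫_{0}^{4} (2*x**3) cos(3*pi*x/4) dx = (512*(2 - 9*pi**2)/(27*pi**4)) - (-1024/(27*pi**4)) = 512*(4 - 9*pi**2)/(27*pi**4).
Hence a_3 = (1/2)·(512*(4 - 9*pi**2)/(27*pi**4)) = 256*(4 - 9*pi**2)/(27*pi**4).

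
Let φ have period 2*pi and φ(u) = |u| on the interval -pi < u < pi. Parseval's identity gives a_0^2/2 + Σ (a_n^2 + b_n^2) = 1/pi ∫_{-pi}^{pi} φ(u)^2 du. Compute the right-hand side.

1/pi ∫_{-pi}^{pi} φ(u)^2 du = 1/pi · (2*pi**3/3) = 2*pi**2/3.

2*pi**2/3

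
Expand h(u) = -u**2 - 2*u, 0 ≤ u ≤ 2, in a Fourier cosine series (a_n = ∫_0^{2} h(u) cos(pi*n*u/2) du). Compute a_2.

-4/pi**2

a_2 = ∫_0^{2} (-u**2 - 2*u) cos(pi*u) du.
Integrating by parts twice (tabular method), an antiderivative of (-u**2 - 2*u) cos(pi*u) is -u**2*sin(pi*u)/pi - 2*u*sin(pi*u)/pi - 2*u*cos(pi*u)/pi**2 + 2*sin(pi*u)/pi**3 - 2*cos(pi*u)/pi**2; evaluating from 0 to 2: ∫_{0}^{2} (-u**2 - 2*u) cos(pi*u) du = (-6/pi**2) - (-2/pi**2) = -4/pi**2.
Hence a_2 = -4/pi**2.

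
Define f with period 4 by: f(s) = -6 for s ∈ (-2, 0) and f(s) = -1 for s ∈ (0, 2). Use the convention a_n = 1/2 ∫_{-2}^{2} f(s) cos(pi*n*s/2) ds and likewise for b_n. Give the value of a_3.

0

a_3 = 1/2 ∫_{-2}^{2} f(s) cos(3*pi*s/2) ds.
Split the integral at the breakpoints.
Directly, an antiderivative of (-6) cos(3*pi*s/2) is -4*sin(3*pi*s/2)/pi; evaluating from -2 to 0: ∫_{-2}^{0} (-6) cos(3*pi*s/2) ds = (0) - (0) = 0.
Directly, an antiderivative of (-1) cos(3*pi*s/2) is -2*sin(3*pi*s/2)/(3*pi); evaluating from 0 to 2: ∫_{0}^{2} (-1) cos(3*pi*s/2) ds = (0) - (0) = 0.
Summing the pieces and multiplying by (1/2) gives a_3 = 0.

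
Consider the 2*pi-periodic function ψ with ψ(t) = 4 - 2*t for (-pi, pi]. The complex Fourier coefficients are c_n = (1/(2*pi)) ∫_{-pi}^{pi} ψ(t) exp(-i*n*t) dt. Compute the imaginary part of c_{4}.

Since ψ is real-valued, Im(c_{4}) = -(1/(2*pi)) ∫_{-pi}^{pi} ψ(t) sin(4*t) dt = -b_{4}/2.
Integrating by parts (boundary term plus one more integral), an antiderivative of (4 - 2*t) sin(4*t) is t*cos(4*t)/2 - sin(4*t)/8 - cos(4*t); evaluating from -pi to pi: ∫_{-pi}^{pi} (4 - 2*t) sin(4*t) dt = (-1 + pi/2) - (-pi/2 - 1) = pi.
Hence Im(c_{4}) = (-1/(2*pi))·(pi) = -1/2.

-1/2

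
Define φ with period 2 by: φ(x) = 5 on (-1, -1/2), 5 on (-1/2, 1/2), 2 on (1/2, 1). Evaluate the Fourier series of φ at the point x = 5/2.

7/2

x = 5/2 differs from x = 1/2 by 1 full period(s), and the series is 2-periodic.
At x = 1/2 the one-sided limits are φ(1/2^-) = 5 and φ(1/2^+) = 2.
By Dirichlet's theorem the series converges to their average, [(5) + (2)]/2 = 7/2.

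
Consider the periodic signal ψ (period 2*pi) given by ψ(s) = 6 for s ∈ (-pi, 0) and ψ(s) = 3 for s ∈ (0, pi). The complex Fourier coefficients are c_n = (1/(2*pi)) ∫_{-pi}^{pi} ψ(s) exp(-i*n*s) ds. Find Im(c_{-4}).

0

Since ψ is real-valued, Im(c_{-4}) = -(1/(2*pi)) ∫_{-pi}^{pi} ψ(s) sin(-4*s) ds = b_{4}/2.
Split the integral at the breakpoints.
Directly, an antiderivative of (6) sin(-4*s) is 3*cos(4*s)/2; evaluating from -pi to 0: ∫_{-pi}^{0} (6) sin(-4*s) ds = (3/2) - (3/2) = 0.
Directly, an antiderivative of (3) sin(-4*s) is 3*cos(4*s)/4; evaluating from 0 to pi: ∫_{0}^{pi} (3) sin(-4*s) ds = (3/4) - (3/4) = 0.
So ∫_{-pi}^{pi} ψ(s) sin(-4*s) ds = 0.
Hence Im(c_{-4}) = (-1/(2*pi))·(0) = 0.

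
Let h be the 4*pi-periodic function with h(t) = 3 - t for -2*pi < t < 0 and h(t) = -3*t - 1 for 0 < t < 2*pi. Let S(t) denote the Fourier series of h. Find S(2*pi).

At t = 2*pi the one-sided limits are h(2*pi^-) = -6*pi - 1 and h(2*pi^+) = 3 + 2*pi.
By Dirichlet's theorem the series converges to their average, [(-6*pi - 1) + (3 + 2*pi)]/2 = 1 - 2*pi.

1 - 2*pi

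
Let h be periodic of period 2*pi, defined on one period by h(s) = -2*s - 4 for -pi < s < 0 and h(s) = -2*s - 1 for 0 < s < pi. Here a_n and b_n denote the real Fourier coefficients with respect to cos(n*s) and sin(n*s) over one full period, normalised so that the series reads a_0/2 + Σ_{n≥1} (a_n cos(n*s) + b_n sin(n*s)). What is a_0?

a_0 = 1/pi ∫_{-pi}^{pi} h(s) ds = 1/pi · (-5*pi) = -5.

-5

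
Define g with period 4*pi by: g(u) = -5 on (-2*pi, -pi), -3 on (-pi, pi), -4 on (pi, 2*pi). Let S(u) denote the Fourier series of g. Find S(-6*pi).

-9/2

u = -6*pi differs from u = 2*pi by -2 full period(s), and the series is 4*pi-periodic.
At u = 2*pi the one-sided limits are g(2*pi^-) = -4 and g(2*pi^+) = -5.
By Dirichlet's theorem the series converges to their average, [(-4) + (-5)]/2 = -9/2.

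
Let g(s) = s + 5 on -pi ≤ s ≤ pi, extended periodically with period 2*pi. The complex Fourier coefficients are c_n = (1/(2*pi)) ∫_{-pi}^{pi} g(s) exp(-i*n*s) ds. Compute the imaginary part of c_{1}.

-1

Since g is real-valued, Im(c_{1}) = -(1/(2*pi)) ∫_{-pi}^{pi} g(s) sin(s) ds = -b_{1}/2.
Integrating by parts (boundary term plus one more integral), an antiderivative of (s + 5) sin(s) is -s*cos(s) + sin(s) - 5*cos(s); evaluating from -pi to pi: ∫_{-pi}^{pi} (s + 5) sin(s) ds = (pi + 5) - (5 - pi) = 2*pi.
Hence Im(c_{1}) = (-1/(2*pi))·(2*pi) = -1.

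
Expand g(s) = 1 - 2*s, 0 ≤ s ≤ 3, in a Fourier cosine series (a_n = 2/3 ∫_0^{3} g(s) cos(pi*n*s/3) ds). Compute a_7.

a_7 = 2/3 ∫_0^{3} (1 - 2*s) cos(7*pi*s/3) ds.
Integrating by parts (boundary term plus one more integral), an antiderivative of (1 - 2*s) cos(7*pi*s/3) is -6*s*sin(7*pi*s/3)/(7*pi) + 3*sin(7*pi*s/3)/(7*pi) - 18*cos(7*pi*s/3)/(49*pi**2); evaluating from 0 to 3: ∫_{0}^{3} (1 - 2*s) cos(7*pi*s/3) ds = (18/(49*pi**2)) - (-18/(49*pi**2)) = 36/(49*pi**2).
Hence a_7 = (2/3)·(36/(49*pi**2)) = 24/(49*pi**2).

24/(49*pi**2)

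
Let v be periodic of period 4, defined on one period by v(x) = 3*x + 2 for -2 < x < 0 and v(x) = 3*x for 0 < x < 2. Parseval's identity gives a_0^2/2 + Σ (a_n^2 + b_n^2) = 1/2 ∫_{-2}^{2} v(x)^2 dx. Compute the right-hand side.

16

1/2 ∫_{-2}^{2} v(x)^2 dx = 1/2 · (32) = 16.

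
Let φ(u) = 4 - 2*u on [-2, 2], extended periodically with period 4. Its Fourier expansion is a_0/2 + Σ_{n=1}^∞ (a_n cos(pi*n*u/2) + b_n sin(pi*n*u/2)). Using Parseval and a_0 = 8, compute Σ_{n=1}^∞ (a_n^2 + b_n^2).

32/3

Parseval: a_0^2/2 + Σ_{n≥1} (a_n^2+b_n^2) = 1/2 ∫_{-2}^{2} φ(u)^2 du = 128/3.
Subtract a_0^2/2 = 32: Σ (a_n^2+b_n^2) = 32/3.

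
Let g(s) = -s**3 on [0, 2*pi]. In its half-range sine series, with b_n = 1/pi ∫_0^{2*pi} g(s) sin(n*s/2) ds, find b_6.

-4/9 + 8*pi**2/3

b_6 = 1/pi ∫_0^{2*pi} (-s**3) sin(3*s) ds.
Integrating by parts three times (tabular method), an antiderivative of (-s**3) sin(3*s) is s**3*cos(3*s)/3 - s**2*sin(3*s)/3 - 2*s*cos(3*s)/9 + 2*sin(3*s)/27; evaluating from 0 to 2*pi: ∫_{0}^{2*pi} (-s**3) sin(3*s) ds = (4*pi*(-1 + 6*pi**2)/9) - (0) = 4*pi*(-1 + 6*pi**2)/9.
Hence b_6 = (1/pi)·(4*pi*(-1 + 6*pi**2)/9) = -4/9 + 8*pi**2/3.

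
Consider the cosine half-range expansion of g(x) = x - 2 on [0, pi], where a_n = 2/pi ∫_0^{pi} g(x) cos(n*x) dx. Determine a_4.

a_4 = 2/pi ∫_0^{pi} (x - 2) cos(4*x) dx.
Integrating by parts (boundary term plus one more integral), an antiderivative of (x - 2) cos(4*x) is x*sin(4*x)/4 - sin(4*x)/2 + cos(4*x)/16; evaluating from 0 to pi: ∫_{0}^{pi} (x - 2) cos(4*x) dx = (1/16) - (1/16) = 0.
Hence a_4 = (2/pi)·(0) = 0.

0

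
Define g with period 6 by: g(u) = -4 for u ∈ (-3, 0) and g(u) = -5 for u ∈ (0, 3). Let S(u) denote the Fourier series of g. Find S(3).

At u = 3 the one-sided limits are g(3^-) = -5 and g(3^+) = -4.
By Dirichlet's theorem the series converges to their average, [(-5) + (-4)]/2 = -9/2.

-9/2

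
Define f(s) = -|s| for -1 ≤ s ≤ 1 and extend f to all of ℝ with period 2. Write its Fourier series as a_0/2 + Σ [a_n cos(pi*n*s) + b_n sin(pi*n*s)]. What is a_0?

-1

a_0 = ∫_{-1}^{1} f(s) ds = -1.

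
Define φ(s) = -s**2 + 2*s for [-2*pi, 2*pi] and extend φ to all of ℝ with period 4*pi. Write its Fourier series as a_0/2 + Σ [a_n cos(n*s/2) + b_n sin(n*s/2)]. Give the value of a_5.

16/25

a_5 = (1/(2*pi)) ∫_{-2*pi}^{2*pi} φ(s) cos(5*s/2) ds.
Integrating by parts twice (tabular method), an antiderivative of (-s**2 + 2*s) cos(5*s/2) is -2*s**2*sin(5*s/2)/5 + 4*s*sin(5*s/2)/5 - 8*s*cos(5*s/2)/25 + 16*sin(5*s/2)/125 + 8*cos(5*s/2)/25; evaluating from -2*pi to 2*pi: ∫_{-2*pi}^{2*pi} (-s**2 + 2*s) cos(5*s/2) ds = (-8/25 + 16*pi/25) - (-16*pi/25 - 8/25) = 32*pi/25.
Hence a_5 = (1/(2*pi))·(32*pi/25) = 16/25.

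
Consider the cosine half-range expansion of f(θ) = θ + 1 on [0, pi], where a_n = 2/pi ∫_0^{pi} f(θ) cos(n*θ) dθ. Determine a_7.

a_7 = 2/pi ∫_0^{pi} (θ + 1) cos(7*θ) dθ.
Integrating by parts (boundary term plus one more integral), an antiderivative of (θ + 1) cos(7*θ) is θ*sin(7*θ)/7 + sin(7*θ)/7 + cos(7*θ)/49; evaluating from 0 to pi: ∫_{0}^{pi} (θ + 1) cos(7*θ) dθ = (-1/49) - (1/49) = -2/49.
Hence a_7 = (2/pi)·(-2/49) = -4/(49*pi).

-4/(49*pi)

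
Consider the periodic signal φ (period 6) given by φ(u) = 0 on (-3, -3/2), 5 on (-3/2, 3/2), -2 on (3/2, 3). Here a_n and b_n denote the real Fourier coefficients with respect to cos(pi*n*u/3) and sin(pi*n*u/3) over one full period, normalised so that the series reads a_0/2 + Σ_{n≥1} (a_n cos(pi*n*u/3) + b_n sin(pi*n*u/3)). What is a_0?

4

a_0 = 1/3 ∫_{-3}^{3} φ(u) du = 1/3 · (12) = 4.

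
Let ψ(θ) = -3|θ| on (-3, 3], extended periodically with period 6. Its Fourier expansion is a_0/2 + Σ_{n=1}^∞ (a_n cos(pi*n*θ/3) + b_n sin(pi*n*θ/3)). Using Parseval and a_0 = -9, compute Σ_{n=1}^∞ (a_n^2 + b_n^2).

27/2

Parseval: a_0^2/2 + Σ_{n≥1} (a_n^2+b_n^2) = 1/3 ∫_{-3}^{3} ψ(θ)^2 dθ = 54.
Subtract a_0^2/2 = 81/2: Σ (a_n^2+b_n^2) = 27/2.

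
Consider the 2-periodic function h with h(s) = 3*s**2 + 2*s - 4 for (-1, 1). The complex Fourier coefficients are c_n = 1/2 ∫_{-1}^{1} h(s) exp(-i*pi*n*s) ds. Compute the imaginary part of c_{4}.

1/(2*pi)

Since h is real-valued, Im(c_{4}) = -1/2 ∫_{-1}^{1} h(s) sin(4*pi*s) ds = -b_{4}/2.
Integrating by parts twice (tabular method), an antiderivative of (3*s**2 + 2*s - 4) sin(4*pi*s) is -3*s**2*cos(4*pi*s)/(4*pi) + 3*s*sin(4*pi*s)/(8*pi**2) - s*cos(4*pi*s)/(2*pi) + sin(4*pi*s)/(8*pi**2) + 3*cos(4*pi*s)/(32*pi**3) + cos(4*pi*s)/pi; evaluating from -1 to 1: ∫_{-1}^{1} (3*s**2 + 2*s - 4) sin(4*pi*s) ds = ((3 - 8*pi**2)/(32*pi**3)) - (3*(1 + 8*pi**2)/(32*pi**3)) = -1/pi.
Hence Im(c_{4}) = (-1/2)·(-1/pi) = 1/(2*pi).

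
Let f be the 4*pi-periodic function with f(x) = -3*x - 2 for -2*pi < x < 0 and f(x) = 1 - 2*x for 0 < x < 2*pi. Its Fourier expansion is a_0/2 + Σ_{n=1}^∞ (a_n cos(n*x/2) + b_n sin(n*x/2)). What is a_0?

-1 + pi

a_0 = (1/(2*pi)) ∫_{-2*pi}^{2*pi} f(x) dx = (1/(2*pi)) · (2*pi*(-1 + pi)) = -1 + pi.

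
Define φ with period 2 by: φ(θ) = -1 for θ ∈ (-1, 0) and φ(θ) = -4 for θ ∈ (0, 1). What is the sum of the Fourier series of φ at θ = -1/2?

φ is continuous at θ = -1/2 with value -1, so the series converges to -1 there.

-1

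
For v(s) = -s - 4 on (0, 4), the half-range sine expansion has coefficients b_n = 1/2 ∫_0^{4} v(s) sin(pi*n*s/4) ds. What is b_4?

b_4 = 1/2 ∫_0^{4} (-s - 4) sin(pi*s) ds.
Integrating by parts (boundary term plus one more integral), an antiderivative of (-s - 4) sin(pi*s) is s*cos(pi*s)/pi - sin(pi*s)/pi**2 + 4*cos(pi*s)/pi; evaluating from 0 to 4: ∫_{0}^{4} (-s - 4) sin(pi*s) ds = (8/pi) - (4/pi) = 4/pi.
Hence b_4 = (1/2)·(4/pi) = 2/pi.

2/pi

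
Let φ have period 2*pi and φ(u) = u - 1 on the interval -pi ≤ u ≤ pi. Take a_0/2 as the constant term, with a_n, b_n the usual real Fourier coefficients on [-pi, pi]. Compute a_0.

-2

a_0 = 1/pi ∫_{-pi}^{pi} φ(u) du = 1/pi · (-2*pi) = -2.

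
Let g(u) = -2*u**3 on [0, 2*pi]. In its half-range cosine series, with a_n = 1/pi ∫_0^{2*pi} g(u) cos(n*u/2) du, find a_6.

a_6 = 1/pi ∫_0^{2*pi} (-2*u**3) cos(3*u) du.
Integrating by parts three times (tabular method), an antiderivative of (-2*u**3) cos(3*u) is -2*u**3*sin(3*u)/3 - 2*u**2*cos(3*u)/3 + 4*u*sin(3*u)/9 + 4*cos(3*u)/27; evaluating from 0 to 2*pi: ∫_{0}^{2*pi} (-2*u**3) cos(3*u) du = (4/27 - 8*pi**2/3) - (4/27) = -8*pi**2/3.
Hence a_6 = (1/pi)·(-8*pi**2/3) = -8*pi/3.

-8*pi/3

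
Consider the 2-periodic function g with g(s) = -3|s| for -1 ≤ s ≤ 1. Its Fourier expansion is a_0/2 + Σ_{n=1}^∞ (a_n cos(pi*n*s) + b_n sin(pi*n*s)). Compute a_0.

-3

a_0 = ∫_{-1}^{1} g(s) ds = -3.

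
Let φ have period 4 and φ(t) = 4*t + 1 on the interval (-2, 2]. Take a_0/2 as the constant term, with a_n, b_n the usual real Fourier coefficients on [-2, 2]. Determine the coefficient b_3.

b_3 = 1/2 ∫_{-2}^{2} φ(t) sin(3*pi*t/2) dt.
Integrating by parts (boundary term plus one more integral), an antiderivative of (4*t + 1) sin(3*pi*t/2) is -8*t*cos(3*pi*t/2)/(3*pi) + 16*sin(3*pi*t/2)/(9*pi**2) - 2*cos(3*pi*t/2)/(3*pi); evaluating from -2 to 2: ∫_{-2}^{2} (4*t + 1) sin(3*pi*t/2) dt = (6/pi) - (-14/(3*pi)) = 32/(3*pi).
Hence b_3 = (1/2)·(32/(3*pi)) = 16/(3*pi).

16/(3*pi)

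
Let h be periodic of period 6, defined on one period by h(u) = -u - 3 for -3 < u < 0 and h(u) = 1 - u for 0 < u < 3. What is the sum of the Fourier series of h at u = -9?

-1

u = -9 differs from u = 3 by -2 full period(s), and the series is 6-periodic.
At u = 3 the one-sided limits are h(3^-) = -2 and h(3^+) = 0.
By Dirichlet's theorem the series converges to their average, [(-2) + (0)]/2 = -1.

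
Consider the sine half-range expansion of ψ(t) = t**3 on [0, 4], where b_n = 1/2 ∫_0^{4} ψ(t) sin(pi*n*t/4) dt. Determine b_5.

128*(-6 + 25*pi**2)/(125*pi**3)

b_5 = 1/2 ∫_0^{4} (t**3) sin(5*pi*t/4) dt.
Integrating by parts three times (tabular method), an antiderivative of (t**3) sin(5*pi*t/4) is -4*t**3*cos(5*pi*t/4)/(5*pi) + 48*t**2*sin(5*pi*t/4)/(25*pi**2) + 384*t*cos(5*pi*t/4)/(125*pi**3) - 1536*sin(5*pi*t/4)/(625*pi**4); evaluating from 0 to 4: ∫_{0}^{4} (t**3) sin(5*pi*t/4) dt = (256*(-6 + 25*pi**2)/(125*pi**3)) - (0) = 256*(-6 + 25*pi**2)/(125*pi**3).
Hence b_5 = (1/2)·(256*(-6 + 25*pi**2)/(125*pi**3)) = 128*(-6 + 25*pi**2)/(125*pi**3).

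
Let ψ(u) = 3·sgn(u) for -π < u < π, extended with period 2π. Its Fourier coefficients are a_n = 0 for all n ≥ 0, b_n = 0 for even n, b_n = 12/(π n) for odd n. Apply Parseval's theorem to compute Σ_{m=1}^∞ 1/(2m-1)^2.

pi**2/8

Parseval: Σ b_n^2 = (1/π) ∫_{-π}^{π} ψ(u)^2 du = 18.
Only odd n contribute, with b_n^2 = 144/(π^2 n^2), so Σ_{m≥1} 1/(2m-1)^2 = π^2·(18)/144 = pi**2/8.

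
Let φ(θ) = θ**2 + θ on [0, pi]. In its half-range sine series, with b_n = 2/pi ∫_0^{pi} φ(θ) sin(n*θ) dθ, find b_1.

b_1 = 2/pi ∫_0^{pi} (θ**2 + θ) sin(θ) dθ.
Integrating by parts twice (tabular method), an antiderivative of (θ**2 + θ) sin(θ) is -θ**2*cos(θ) + 2*θ*sin(θ) - θ*cos(θ) + sin(θ) + 2*cos(θ); evaluating from 0 to pi: ∫_{0}^{pi} (θ**2 + θ) sin(θ) dθ = (-2 + pi + pi**2) - (2) = -4 + pi + pi**2.
Hence b_1 = (2/pi)·(-4 + pi + pi**2) = -8/pi + 2 + 2*pi.

-8/pi + 2 + 2*pi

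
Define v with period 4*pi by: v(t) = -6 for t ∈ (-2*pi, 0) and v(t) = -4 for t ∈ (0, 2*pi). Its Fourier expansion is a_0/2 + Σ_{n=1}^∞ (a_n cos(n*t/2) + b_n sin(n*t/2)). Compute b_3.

b_3 = (1/(2*pi)) ∫_{-2*pi}^{2*pi} v(t) sin(3*t/2) dt.
Split the integral at the breakpoints.
Directly, an antiderivative of (-6) sin(3*t/2) is 4*cos(3*t/2); evaluating from -2*pi to 0: ∫_{-2*pi}^{0} (-6) sin(3*t/2) dt = (4) - (-4) = 8.
Directly, an antiderivative of (-4) sin(3*t/2) is 8*cos(3*t/2)/3; evaluating from 0 to 2*pi: ∫_{0}^{2*pi} (-4) sin(3*t/2) dt = (-8/3) - (8/3) = -16/3.
Summing the pieces and multiplying by (1/(2*pi)) gives b_3 = 4/(3*pi).

4/(3*pi)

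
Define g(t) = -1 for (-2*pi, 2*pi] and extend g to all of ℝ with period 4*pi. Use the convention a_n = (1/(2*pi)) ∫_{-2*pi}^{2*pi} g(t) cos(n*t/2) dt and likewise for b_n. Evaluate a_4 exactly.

0

a_4 = (1/(2*pi)) ∫_{-2*pi}^{2*pi} g(t) cos(2*t) dt.
g is even and cos(2*t) is even, so the integrand is even and a_4 = 1/pi ∫_0^{2*pi} g(t) cos(2*t) dt.
Directly, an antiderivative of (-1) cos(2*t) is -sin(2*t)/2; evaluating from 0 to 2*pi: ∫_{0}^{2*pi} (-1) cos(2*t) dt = (0) - (0) = 0.
Hence a_4 = (1/pi)·(0) = 0.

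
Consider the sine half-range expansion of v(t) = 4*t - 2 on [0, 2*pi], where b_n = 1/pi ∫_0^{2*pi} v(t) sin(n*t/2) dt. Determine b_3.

b_3 = 1/pi ∫_0^{2*pi} (4*t - 2) sin(3*t/2) dt.
Integrating by parts (boundary term plus one more integral), an antiderivative of (4*t - 2) sin(3*t/2) is -8*t*cos(3*t/2)/3 + 16*sin(3*t/2)/9 + 4*cos(3*t/2)/3; evaluating from 0 to 2*pi: ∫_{0}^{2*pi} (4*t - 2) sin(3*t/2) dt = (-4/3 + 16*pi/3) - (4/3) = -8/3 + 16*pi/3.
Hence b_3 = (1/pi)·(-8/3 + 16*pi/3) = 8*(-1 + 2*pi)/(3*pi).

8*(-1 + 2*pi)/(3*pi)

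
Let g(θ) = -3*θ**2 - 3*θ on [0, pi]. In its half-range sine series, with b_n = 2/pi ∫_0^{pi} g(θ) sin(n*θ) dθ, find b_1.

-6*pi - 6 + 24/pi

b_1 = 2/pi ∫_0^{pi} (-3*θ**2 - 3*θ) sin(θ) dθ.
Integrating by parts twice (tabular method), an antiderivative of (-3*θ**2 - 3*θ) sin(θ) is 3*θ**2*cos(θ) - 6*θ*sin(θ) + 3*θ*cos(θ) - 3*sin(θ) - 6*cos(θ); evaluating from 0 to pi: ∫_{0}^{pi} (-3*θ**2 - 3*θ) sin(θ) dθ = (-3*pi**2 - 3*pi + 6) - (-6) = -3*pi**2 - 3*pi + 12.
Hence b_1 = (2/pi)·(-3*pi**2 - 3*pi + 12) = -6*pi - 6 + 24/pi.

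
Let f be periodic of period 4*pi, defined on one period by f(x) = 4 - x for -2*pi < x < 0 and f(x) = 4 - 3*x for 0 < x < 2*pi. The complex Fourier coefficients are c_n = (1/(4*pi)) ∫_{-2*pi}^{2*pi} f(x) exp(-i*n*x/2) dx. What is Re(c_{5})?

4/(25*pi)

Since f is real-valued, Re(c_{5}) = (1/(4*pi)) ∫_{-2*pi}^{2*pi} f(x) cos(5*x/2) dx = a_{5}/2.
Split the integral at the breakpoints.
Integrating by parts (boundary term plus one more integral), an antiderivative of (4 - x) cos(5*x/2) is -2*x*sin(5*x/2)/5 + 8*sin(5*x/2)/5 - 4*cos(5*x/2)/25; evaluating from -2*pi to 0: ∫_{-2*pi}^{0} (4 - x) cos(5*x/2) dx = (-4/25) - (4/25) = -8/25.
Integrating by parts (boundary term plus one more integral), an antiderivative of (4 - 3*x) cos(5*x/2) is -6*x*sin(5*x/2)/5 + 8*sin(5*x/2)/5 - 12*cos(5*x/2)/25; evaluating from 0 to 2*pi: ∫_{0}^{2*pi} (4 - 3*x) cos(5*x/2) dx = (12/25) - (-12/25) = 24/25.
So ∫_{-2*pi}^{2*pi} f(x) cos(5*x/2) dx = 16/25.
Hence Re(c_{5}) = (1/(4*pi))·(16/25) = 4/(25*pi).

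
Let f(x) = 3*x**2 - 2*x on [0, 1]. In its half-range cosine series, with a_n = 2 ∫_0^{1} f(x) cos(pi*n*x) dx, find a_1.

-4/pi**2

a_1 = 2 ∫_0^{1} (3*x**2 - 2*x) cos(pi*x) dx.
Integrating by parts twice (tabular method), an antiderivative of (3*x**2 - 2*x) cos(pi*x) is 3*x**2*sin(pi*x)/pi - 2*x*sin(pi*x)/pi + 6*x*cos(pi*x)/pi**2 - 6*sin(pi*x)/pi**3 - 2*cos(pi*x)/pi**2; evaluating from 0 to 1: ∫_{0}^{1} (3*x**2 - 2*x) cos(pi*x) dx = (-4/pi**2) - (-2/pi**2) = -2/pi**2.
Hence a_1 = 2·(-2/pi**2) = -4/pi**2.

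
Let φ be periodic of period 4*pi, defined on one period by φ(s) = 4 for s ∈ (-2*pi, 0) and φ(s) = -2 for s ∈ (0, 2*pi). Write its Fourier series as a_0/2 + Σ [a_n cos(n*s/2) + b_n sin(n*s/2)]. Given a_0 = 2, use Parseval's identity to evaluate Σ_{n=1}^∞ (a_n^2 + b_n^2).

Parseval: a_0^2/2 + Σ_{n≥1} (a_n^2+b_n^2) = (1/(2*pi)) ∫_{-2*pi}^{2*pi} φ(s)^2 ds = 20.
Subtract a_0^2/2 = 2: Σ (a_n^2+b_n^2) = 18.

18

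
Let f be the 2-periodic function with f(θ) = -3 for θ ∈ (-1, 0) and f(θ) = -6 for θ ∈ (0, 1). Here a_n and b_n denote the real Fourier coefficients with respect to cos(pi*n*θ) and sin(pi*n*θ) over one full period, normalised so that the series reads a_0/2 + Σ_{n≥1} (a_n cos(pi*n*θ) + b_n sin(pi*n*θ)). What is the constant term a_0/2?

-9/2

a_0 = ∫_{-1}^{1} f(θ) dθ = -9.
So the constant term a_0/2 = -9/2.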